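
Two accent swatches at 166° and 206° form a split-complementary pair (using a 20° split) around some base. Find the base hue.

6°

The accents sit 20° either side of the complement, so the complement is their short-arc midpoint on the wheel.
Short-arc midpoint of 166° and 206°: 186°.
Base is 180° from the complement: 186 − 180 = 6°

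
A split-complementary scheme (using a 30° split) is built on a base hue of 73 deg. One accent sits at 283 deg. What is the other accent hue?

Split-complementary hues sit 30° either side of the complement.
Complement of the base 73°: 73 + 180 = 253°
The given accent 283° is 30° one side of 253°; the other accent sits 30° the other side: 253 − 30 = 223°

223°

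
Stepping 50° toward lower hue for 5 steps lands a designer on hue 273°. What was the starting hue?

5 steps of 50° (toward lower hue) give a net shift of −250°.
Start = end − shift: 273 + 250 = 523 → 523 − 360 = 163°

163°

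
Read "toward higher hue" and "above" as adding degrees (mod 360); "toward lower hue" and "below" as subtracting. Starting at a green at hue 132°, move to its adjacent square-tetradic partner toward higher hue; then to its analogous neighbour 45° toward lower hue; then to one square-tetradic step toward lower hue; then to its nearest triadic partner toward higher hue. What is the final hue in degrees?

207°

132 + 90 = 222°   (square ↑)
222 − 45 = 177°   (analog 45° ↓)
177 − 90 = 87°   (square ↓)
87 + 120 = 207°   (triadic ↑)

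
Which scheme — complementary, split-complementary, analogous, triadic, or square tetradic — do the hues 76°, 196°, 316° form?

triadic

Sort the hues: 76°, 196°, 316°.
Successive gaps around the wheel: 120°, 120°, 120°.
Three hues equally spaced 120° apart form a triad.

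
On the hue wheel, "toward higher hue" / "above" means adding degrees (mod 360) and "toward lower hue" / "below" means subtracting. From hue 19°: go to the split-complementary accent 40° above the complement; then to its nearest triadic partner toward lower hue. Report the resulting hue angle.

119°

split-comp 40° ↑ +220°: 19 + 220 = 239°
triadic ↓ −120°: 239 − 120 = 119°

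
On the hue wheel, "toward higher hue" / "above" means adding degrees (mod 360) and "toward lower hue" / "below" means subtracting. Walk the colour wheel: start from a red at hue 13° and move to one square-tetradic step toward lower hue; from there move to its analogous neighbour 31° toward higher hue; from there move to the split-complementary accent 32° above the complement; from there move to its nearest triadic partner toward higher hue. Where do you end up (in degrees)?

−90° (square ↓): 13 − 90 = -77 → -77 + 360 = 283°
+31° (analog 31° ↑): 283 + 31 = 314°
+212° (split-comp 32° ↑): 314 + 212 = 526 → 526 − 360 = 166°
+120° (triadic ↑): 166 + 120 = 286°

286°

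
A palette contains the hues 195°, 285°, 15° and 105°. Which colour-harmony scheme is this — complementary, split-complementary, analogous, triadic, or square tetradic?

square tetradic

Sort the hues: 15°, 105°, 195°, 285°.
Successive gaps around the wheel: 90°, 90°, 90°, 90°.
Four hues every 90° form a square tetradic scheme.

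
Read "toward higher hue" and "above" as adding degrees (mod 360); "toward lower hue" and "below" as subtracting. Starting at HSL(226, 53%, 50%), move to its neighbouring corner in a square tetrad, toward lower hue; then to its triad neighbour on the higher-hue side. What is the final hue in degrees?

−90° (square ↓): 226 − 90 = 136°
+120° (triadic ↑): 136 + 120 = 256°

256°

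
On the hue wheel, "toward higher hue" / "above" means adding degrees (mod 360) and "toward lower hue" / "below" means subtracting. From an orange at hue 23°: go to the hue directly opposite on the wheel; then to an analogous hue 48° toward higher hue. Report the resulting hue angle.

complement +180°: 23 + 180 = 203°
analog 48° ↑ +48°: 203 + 48 = 251°

251°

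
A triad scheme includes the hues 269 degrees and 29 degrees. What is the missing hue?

A triad places three hues 120° apart.
The full set through 29° is {29°, 149°, 269°}.
Given {29°, 269°}, the missing hue is 149°.

149°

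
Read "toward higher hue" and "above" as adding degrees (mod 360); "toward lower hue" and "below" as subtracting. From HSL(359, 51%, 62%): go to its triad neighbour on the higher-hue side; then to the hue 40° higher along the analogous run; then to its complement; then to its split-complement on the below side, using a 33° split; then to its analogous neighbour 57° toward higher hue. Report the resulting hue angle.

183°

359 + 120 = 479 → 479 − 360 = 119°   (triadic ↑)
119 + 40 = 159°   (analog 40° ↑)
159 + 180 = 339°   (complement)
339 + 147 = 486 → 486 − 360 = 126°   (split-comp 33° ↓)
126 + 57 = 183°   (analog 57° ↑)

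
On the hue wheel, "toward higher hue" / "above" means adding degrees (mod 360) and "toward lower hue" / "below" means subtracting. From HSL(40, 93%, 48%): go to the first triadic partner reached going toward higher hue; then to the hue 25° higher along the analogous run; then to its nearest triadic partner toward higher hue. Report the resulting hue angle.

triadic ↑ +120°: 40 + 120 = 160°
analog 25° ↑ +25°: 160 + 25 = 185°
triadic ↑ +120°: 185 + 120 = 305°

305°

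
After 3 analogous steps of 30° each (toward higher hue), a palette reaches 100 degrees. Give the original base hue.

3 steps of 30° (toward higher hue) give a net shift of +90°.
Start = end − shift: 100 − 90 = 10°

10°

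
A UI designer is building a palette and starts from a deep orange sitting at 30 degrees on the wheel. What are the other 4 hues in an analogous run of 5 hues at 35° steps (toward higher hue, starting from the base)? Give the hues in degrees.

65°, 100°, 135°, 170°

Analogous hues sit every 35° along the wheel.
30 + 35 = 65°
30 + 70 = 100°
30 + 105 = 135°
30 + 140 = 170°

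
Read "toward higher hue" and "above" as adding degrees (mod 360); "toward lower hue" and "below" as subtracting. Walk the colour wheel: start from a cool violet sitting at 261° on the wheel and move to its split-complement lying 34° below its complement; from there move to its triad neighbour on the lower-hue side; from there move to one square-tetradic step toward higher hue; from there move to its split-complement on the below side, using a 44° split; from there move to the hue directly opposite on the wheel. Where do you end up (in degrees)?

333°

+146° (split-comp 34° ↓): 261 + 146 = 407 → 407 − 360 = 47°
−120° (triadic ↓): 47 − 120 = -73 → -73 + 360 = 287°
+90° (square ↑): 287 + 90 = 377 → 377 − 360 = 17°
+136° (split-comp 44° ↓): 17 + 136 = 153°
+180° (complement): 153 + 180 = 333°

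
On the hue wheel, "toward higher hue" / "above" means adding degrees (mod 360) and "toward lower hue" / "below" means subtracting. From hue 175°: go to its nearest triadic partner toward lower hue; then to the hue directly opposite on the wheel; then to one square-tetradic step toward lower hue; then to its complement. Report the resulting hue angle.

175 − 120 = 55°   (triadic ↓)
55 + 180 = 235°   (complement)
235 − 90 = 145°   (square ↓)
145 + 180 = 325°   (complement)

325°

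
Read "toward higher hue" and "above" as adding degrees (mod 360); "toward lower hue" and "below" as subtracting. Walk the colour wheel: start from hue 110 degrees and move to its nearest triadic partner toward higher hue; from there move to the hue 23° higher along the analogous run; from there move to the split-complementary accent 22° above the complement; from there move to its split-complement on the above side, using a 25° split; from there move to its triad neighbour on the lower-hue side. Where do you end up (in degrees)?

110 + 120 = 230°   (triadic ↑)
230 + 23 = 253°   (analog 23° ↑)
253 + 202 = 455 → 455 − 360 = 95°   (split-comp 22° ↑)
95 + 205 = 300°   (split-comp 25° ↑)
300 − 120 = 180°   (triadic ↓)

180°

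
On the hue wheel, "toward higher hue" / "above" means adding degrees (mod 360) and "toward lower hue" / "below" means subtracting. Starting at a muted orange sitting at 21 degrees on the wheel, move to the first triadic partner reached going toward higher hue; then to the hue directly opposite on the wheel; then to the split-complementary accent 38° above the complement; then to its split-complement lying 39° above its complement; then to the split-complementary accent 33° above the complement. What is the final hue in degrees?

251°

triadic ↑ +120°: 21 + 120 = 141°
complement +180°: 141 + 180 = 321°
split-comp 38° ↑ +218°: 321 + 218 = 539 → 539 − 360 = 179°
split-comp 39° ↑ +219°: 179 + 219 = 398 → 398 − 360 = 38°
split-comp 33° ↑ +213°: 38 + 213 = 251°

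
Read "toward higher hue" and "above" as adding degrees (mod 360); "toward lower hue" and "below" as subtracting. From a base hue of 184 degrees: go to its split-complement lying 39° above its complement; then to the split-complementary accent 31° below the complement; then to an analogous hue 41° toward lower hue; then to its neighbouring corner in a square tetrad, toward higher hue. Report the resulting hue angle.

241°

+219° (split-comp 39° ↑): 184 + 219 = 403 → 403 − 360 = 43°
+149° (split-comp 31° ↓): 43 + 149 = 192°
−41° (analog 41° ↓): 192 − 41 = 151°
+90° (square ↑): 151 + 90 = 241°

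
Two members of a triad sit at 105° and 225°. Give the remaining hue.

345°

A triad spaces three hues 120° apart.
The full set is {105°, 225°, 345°}.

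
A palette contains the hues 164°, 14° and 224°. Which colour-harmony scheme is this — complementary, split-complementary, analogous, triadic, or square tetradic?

Sort the hues: 14°, 164°, 224°.
Successive gaps around the wheel: 150°, 60°, 150°.
Two 150° gaps and one 60° gap — a base hue opposite a pair of accents 30° either side of its complement — is the split-complementary pattern.

split-complementary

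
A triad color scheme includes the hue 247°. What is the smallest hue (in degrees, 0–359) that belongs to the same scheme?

7°

A triad places three hues 120° apart.
The full set through 247° is {7°, 127°, 247°}.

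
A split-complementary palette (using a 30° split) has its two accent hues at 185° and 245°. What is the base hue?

35°

The accents sit 30° either side of the complement, so the complement is their short-arc midpoint on the wheel.
Short-arc midpoint of 185° and 245°: 215°.
Base is 180° from the complement: 215 − 180 = 35°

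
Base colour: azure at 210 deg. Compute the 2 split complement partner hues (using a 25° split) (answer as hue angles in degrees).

5° and 55°

Split-complementary hues sit 25° either side of the complement.
Complement of 210 deg: 210 + 180 = 390 → 390 − 360 = 30°
30 − 25 = 5°
30 + 25 = 55°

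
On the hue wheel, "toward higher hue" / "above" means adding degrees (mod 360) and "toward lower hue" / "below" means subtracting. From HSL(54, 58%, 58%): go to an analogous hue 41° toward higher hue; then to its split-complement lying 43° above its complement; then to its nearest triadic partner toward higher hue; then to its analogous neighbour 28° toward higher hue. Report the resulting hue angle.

106°

analog 41° ↑ +41°: 54 + 41 = 95°
split-comp 43° ↑ +223°: 95 + 223 = 318°
triadic ↑ +120°: 318 + 120 = 438 → 438 − 360 = 78°
analog 28° ↑ +28°: 78 + 28 = 106°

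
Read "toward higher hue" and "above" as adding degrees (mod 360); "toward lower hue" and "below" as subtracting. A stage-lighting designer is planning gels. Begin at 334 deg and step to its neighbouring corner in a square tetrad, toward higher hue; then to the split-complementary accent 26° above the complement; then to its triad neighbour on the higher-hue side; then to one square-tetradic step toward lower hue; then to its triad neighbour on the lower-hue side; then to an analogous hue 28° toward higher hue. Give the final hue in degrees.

+90° (square ↑): 334 + 90 = 424 → 424 − 360 = 64°
+206° (split-comp 26° ↑): 64 + 206 = 270°
+120° (triadic ↑): 270 + 120 = 390 → 390 − 360 = 30°
−90° (square ↓): 30 − 90 = -60 → -60 + 360 = 300°
−120° (triadic ↓): 300 − 120 = 180°
+28° (analog 28° ↑): 180 + 28 = 208°

208°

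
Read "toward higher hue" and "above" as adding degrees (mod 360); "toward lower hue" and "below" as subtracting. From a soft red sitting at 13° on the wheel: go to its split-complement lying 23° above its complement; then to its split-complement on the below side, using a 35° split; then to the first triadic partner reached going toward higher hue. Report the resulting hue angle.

121°

split-comp 23° ↑ +203°: 13 + 203 = 216°
split-comp 35° ↓ +145°: 216 + 145 = 361 → 361 − 360 = 1°
triadic ↑ +120°: 1 + 120 = 121°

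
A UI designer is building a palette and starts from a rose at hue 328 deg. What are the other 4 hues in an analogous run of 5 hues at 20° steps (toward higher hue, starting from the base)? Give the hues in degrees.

Analogous hues sit every 20° along the wheel.
328 + 20 = 348°
328 + 40 = 368 → 368 − 360 = 8°
328 + 60 = 388 → 388 − 360 = 28°
328 + 80 = 408 → 408 − 360 = 48°

348°, 8°, 28°, 48°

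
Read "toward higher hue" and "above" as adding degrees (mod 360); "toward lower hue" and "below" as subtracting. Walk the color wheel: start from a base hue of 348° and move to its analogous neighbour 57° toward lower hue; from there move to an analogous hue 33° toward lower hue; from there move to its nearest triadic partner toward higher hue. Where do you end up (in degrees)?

18°

analog 57° ↓ −57°: 348 − 57 = 291°
analog 33° ↓ −33°: 291 − 33 = 258°
triadic ↑ +120°: 258 + 120 = 378 → 378 − 360 = 18°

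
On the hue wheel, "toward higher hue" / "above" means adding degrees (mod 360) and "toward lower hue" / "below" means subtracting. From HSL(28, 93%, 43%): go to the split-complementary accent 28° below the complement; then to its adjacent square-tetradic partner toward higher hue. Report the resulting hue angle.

270°

split-comp 28° ↓ +152°: 28 + 152 = 180°
square ↑ +90°: 180 + 90 = 270°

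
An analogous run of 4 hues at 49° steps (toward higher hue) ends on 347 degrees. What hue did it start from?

3 steps of 49° (toward higher hue) give a net shift of +147°.
Start = end − shift: 347 − 147 = 200°

200°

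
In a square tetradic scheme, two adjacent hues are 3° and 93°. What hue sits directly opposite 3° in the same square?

A square tetradic scheme places four hues 90° apart; opposite corners are 180° apart.
3 + 180 = 183°

183°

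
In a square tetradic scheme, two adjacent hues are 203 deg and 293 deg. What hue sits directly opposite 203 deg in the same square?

A square tetradic scheme places four hues 90° apart; opposite corners are 180° apart.
203 + 180 = 383 → 383 − 360 = 23°

23°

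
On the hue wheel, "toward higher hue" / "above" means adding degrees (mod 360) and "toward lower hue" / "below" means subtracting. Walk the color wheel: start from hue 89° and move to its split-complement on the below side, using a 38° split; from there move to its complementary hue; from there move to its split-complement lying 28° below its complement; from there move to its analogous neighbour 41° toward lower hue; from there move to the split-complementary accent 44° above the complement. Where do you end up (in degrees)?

+142° (split-comp 38° ↓): 89 + 142 = 231°
+180° (complement): 231 + 180 = 411 → 411 − 360 = 51°
+152° (split-comp 28° ↓): 51 + 152 = 203°
−41° (analog 41° ↓): 203 − 41 = 162°
+224° (split-comp 44° ↑): 162 + 224 = 386 → 386 − 360 = 26°

26°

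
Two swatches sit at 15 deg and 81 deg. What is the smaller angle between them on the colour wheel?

|15 − 81| = 66.
66 ≤ 180, so the shorter arc is 66°.

66°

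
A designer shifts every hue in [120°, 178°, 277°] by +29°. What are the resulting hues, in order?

149°, 207°, 306°

120 + 29 = 149°
178 + 29 = 207°
277 + 29 = 306°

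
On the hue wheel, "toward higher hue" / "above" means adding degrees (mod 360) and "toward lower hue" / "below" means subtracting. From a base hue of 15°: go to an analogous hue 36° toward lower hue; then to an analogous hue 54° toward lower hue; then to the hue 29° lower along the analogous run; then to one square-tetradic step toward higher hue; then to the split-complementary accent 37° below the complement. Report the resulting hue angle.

129°

15 − 36 = -21 → -21 + 360 = 339°   (analog 36° ↓)
339 − 54 = 285°   (analog 54° ↓)
285 − 29 = 256°   (analog 29° ↓)
256 + 90 = 346°   (square ↑)
346 + 143 = 489 → 489 − 360 = 129°   (split-comp 37° ↓)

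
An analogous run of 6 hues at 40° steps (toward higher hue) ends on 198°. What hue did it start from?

358°

5 steps of 40° (toward higher hue) give a net shift of +200°.
Start = end − shift: 198 − 200 = -2 → -2 + 360 = 358°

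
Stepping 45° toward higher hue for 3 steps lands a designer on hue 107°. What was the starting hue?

3 steps of 45° (toward higher hue) give a net shift of +135°.
Start = end − shift: 107 − 135 = -28 → -28 + 360 = 332°

332°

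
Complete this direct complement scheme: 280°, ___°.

The complement sits 180° across the wheel.
The full set through 280° is {100°, 280°}.
Given {280°}, the missing hue is 100°.

100°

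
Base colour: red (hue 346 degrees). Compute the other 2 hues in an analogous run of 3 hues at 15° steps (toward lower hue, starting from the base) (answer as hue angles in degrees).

Analogous hues sit every 15° along the wheel.
346 − 15 = 331°
346 − 30 = 316°

331° and 316°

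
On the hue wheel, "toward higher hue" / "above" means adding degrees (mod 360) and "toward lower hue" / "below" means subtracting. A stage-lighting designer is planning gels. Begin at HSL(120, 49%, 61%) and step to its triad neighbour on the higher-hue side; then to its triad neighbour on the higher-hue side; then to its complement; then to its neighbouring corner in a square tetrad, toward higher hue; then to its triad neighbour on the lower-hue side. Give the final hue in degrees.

150°

triadic ↑ +120°: 120 + 120 = 240°
triadic ↑ +120°: 240 + 120 = 360 → 360 − 360 = 0°
complement +180°: 0 + 180 = 180°
square ↑ +90°: 180 + 90 = 270°
triadic ↓ −120°: 270 − 120 = 150°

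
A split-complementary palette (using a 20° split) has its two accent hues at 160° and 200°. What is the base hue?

0°

The accents sit 20° either side of the complement, so the complement is their short-arc midpoint on the wheel.
Short-arc midpoint of 160° and 200°: 180°.
Base is 180° from the complement: 180 − 180 = 0°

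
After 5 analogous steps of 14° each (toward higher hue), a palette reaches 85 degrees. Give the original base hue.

15°

5 steps of 14° (toward higher hue) give a net shift of +70°.
Start = end − shift: 85 − 70 = 15°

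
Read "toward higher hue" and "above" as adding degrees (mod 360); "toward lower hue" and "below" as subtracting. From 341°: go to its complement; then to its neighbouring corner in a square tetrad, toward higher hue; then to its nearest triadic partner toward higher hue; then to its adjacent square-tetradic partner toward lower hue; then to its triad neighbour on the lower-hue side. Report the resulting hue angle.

+180° (complement): 341 + 180 = 521 → 521 − 360 = 161°
+90° (square ↑): 161 + 90 = 251°
+120° (triadic ↑): 251 + 120 = 371 → 371 − 360 = 11°
−90° (square ↓): 11 − 90 = -79 → -79 + 360 = 281°
−120° (triadic ↓): 281 − 120 = 161°

161°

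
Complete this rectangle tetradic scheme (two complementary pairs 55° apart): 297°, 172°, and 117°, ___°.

352°

A rectangular tetradic uses two complementary pairs 55° apart: offsets 0°, 55°, 180°, 235°.
Among {117°, 172°, 297°}, 297° and 117° are a 180° pair.
The remaining hue 172° needs its own complement: 172 + 180 = 352°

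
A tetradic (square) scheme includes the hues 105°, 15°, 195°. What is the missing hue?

A square tetradic scheme places four hues every 90°.
The full set through 15° is {15°, 105°, 195°, 285°}.
Given {15°, 105°, 195°}, the missing hue is 285°.

285°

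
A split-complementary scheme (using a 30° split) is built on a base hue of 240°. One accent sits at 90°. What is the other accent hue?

Split-complementary hues sit 30° either side of the complement.
Complement of the base 240°: 240 + 180 = 420 → 420 − 360 = 60°
The given accent 90° is 30° one side of 60°; the other accent sits 30° the other side: 60 − 30 = 30°

30°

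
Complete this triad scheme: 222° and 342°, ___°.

102°

A triad places three hues 120° apart.
The full set through 222° is {102°, 222°, 342°}.
Given {222°, 342°}, the missing hue is 102°.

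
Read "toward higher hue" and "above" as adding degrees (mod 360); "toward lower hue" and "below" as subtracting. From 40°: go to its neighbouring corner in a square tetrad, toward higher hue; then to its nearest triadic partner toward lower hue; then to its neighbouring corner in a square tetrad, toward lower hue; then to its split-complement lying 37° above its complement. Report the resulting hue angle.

137°

+90° (square ↑): 40 + 90 = 130°
−120° (triadic ↓): 130 − 120 = 10°
−90° (square ↓): 10 − 90 = -80 → -80 + 360 = 280°
+217° (split-comp 37° ↑): 280 + 217 = 497 → 497 − 360 = 137°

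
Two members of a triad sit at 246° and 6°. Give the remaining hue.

126°

A triad spaces three hues 120° apart.
The full set is {6°, 126°, 246°}.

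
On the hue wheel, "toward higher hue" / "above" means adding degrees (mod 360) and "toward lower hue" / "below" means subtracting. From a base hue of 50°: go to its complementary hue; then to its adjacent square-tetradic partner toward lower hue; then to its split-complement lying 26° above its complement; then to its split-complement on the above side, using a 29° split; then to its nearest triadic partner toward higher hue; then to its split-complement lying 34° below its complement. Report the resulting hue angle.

101°

complement +180°: 50 + 180 = 230°
square ↓ −90°: 230 − 90 = 140°
split-comp 26° ↑ +206°: 140 + 206 = 346°
split-comp 29° ↑ +209°: 346 + 209 = 555 → 555 − 360 = 195°
triadic ↑ +120°: 195 + 120 = 315°
split-comp 34° ↓ +146°: 315 + 146 = 461 → 461 − 360 = 101°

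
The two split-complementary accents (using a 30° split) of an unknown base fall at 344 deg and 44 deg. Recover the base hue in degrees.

The accents sit 30° either side of the complement, so the complement is their short-arc midpoint on the wheel.
Short-arc midpoint of 344° and 44°: 14°.
Base is 180° from the complement: 14 − 180 = -166 → -166 + 360 = 194°

194°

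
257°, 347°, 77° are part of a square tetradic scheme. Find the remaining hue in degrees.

167°

A square tetradic scheme places four hues every 90°.
The full set through 77° is {77°, 167°, 257°, 347°}.
Given {77°, 257°, 347°}, the missing hue is 167°.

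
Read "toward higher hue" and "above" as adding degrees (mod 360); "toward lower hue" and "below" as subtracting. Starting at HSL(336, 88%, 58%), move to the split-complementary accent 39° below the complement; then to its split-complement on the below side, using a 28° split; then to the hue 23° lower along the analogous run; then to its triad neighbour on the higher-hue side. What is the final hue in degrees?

+141° (split-comp 39° ↓): 336 + 141 = 477 → 477 − 360 = 117°
+152° (split-comp 28° ↓): 117 + 152 = 269°
−23° (analog 23° ↓): 269 − 23 = 246°
+120° (triadic ↑): 246 + 120 = 366 → 366 − 360 = 6°

6°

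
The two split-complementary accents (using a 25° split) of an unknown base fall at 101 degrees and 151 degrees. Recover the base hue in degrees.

306°

The accents sit 25° either side of the complement, so the complement is their short-arc midpoint on the wheel.
Short-arc midpoint of 101° and 151°: 126°.
Base is 180° from the complement: 126 − 180 = -54 → -54 + 360 = 306°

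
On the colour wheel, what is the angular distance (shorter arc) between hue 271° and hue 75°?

164°

|271 − 75| = 196.
The shorter arc is 360 − 196 = 164°.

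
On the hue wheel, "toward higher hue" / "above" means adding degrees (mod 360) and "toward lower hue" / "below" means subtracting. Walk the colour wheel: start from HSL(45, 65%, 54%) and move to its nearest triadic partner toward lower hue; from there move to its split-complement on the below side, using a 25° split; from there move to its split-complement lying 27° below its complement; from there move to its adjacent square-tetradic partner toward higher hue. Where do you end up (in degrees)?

45 − 120 = -75 → -75 + 360 = 285°   (triadic ↓)
285 + 155 = 440 → 440 − 360 = 80°   (split-comp 25° ↓)
80 + 153 = 233°   (split-comp 27° ↓)
233 + 90 = 323°   (square ↑)

323°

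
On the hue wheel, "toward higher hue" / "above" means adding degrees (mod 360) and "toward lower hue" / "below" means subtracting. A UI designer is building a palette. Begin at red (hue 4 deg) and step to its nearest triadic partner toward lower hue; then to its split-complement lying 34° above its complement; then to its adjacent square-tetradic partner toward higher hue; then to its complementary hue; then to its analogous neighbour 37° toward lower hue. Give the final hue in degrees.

−120° (triadic ↓): 4 − 120 = -116 → -116 + 360 = 244°
+214° (split-comp 34° ↑): 244 + 214 = 458 → 458 − 360 = 98°
+90° (square ↑): 98 + 90 = 188°
+180° (complement): 188 + 180 = 368 → 368 − 360 = 8°
−37° (analog 37° ↓): 8 − 37 = -29 → -29 + 360 = 331°

331°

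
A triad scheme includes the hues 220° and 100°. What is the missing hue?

340°

A triad places three hues 120° apart.
The full set through 100° is {100°, 220°, 340°}.
Given {100°, 220°}, the missing hue is 340°.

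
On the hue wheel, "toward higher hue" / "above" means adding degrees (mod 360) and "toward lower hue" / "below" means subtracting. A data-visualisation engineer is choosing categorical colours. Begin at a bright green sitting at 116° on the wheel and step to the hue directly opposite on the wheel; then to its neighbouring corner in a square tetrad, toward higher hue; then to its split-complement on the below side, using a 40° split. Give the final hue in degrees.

+180° (complement): 116 + 180 = 296°
+90° (square ↑): 296 + 90 = 386 → 386 − 360 = 26°
+140° (split-comp 40° ↓): 26 + 140 = 166°

166°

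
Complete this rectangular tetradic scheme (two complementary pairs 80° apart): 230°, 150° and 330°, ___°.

A rectangular tetradic uses two complementary pairs 80° apart: offsets 0°, 80°, 180°, 260°.
Among {150°, 230°, 330°}, 330° and 150° are a 180° pair.
The remaining hue 230° needs its own complement: 230 + 180 = 410 → 410 − 360 = 50°

50°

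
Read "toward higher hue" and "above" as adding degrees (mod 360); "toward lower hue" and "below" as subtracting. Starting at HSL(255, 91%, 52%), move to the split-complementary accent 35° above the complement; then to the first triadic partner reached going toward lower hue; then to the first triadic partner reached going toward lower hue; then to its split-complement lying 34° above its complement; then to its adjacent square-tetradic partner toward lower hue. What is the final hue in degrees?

354°

+215° (split-comp 35° ↑): 255 + 215 = 470 → 470 − 360 = 110°
−120° (triadic ↓): 110 − 120 = -10 → -10 + 360 = 350°
−120° (triadic ↓): 350 − 120 = 230°
+214° (split-comp 34° ↑): 230 + 214 = 444 → 444 − 360 = 84°
−90° (square ↓): 84 − 90 = -6 → -6 + 360 = 354°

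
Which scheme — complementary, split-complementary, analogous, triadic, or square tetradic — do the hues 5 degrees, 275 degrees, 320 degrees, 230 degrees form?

analogous

Sort the hues: 5°, 230°, 275°, 320°.
Successive gaps around the wheel: 225°, 45°, 45°, 45°.
A run of hues at equal small steps (45°) with one large closing gap is an analogous group.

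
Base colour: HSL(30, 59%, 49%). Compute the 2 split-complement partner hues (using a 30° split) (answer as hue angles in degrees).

180° and 240°

Split-complementary hues sit 30° either side of the complement.
Complement of 30°: 30 + 180 = 210°
210 − 30 = 180°
210 + 30 = 240°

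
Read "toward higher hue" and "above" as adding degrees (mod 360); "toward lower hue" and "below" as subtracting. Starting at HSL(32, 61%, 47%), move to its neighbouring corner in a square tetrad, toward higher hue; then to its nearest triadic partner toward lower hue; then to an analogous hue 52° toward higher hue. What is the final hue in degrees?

54°

+90° (square ↑): 32 + 90 = 122°
−120° (triadic ↓): 122 − 120 = 2°
+52° (analog 52° ↑): 2 + 52 = 54°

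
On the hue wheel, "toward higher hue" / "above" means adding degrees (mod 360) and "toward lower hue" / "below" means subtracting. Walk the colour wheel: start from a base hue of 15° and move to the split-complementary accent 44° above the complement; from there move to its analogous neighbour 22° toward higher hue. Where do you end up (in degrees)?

261°

+224° (split-comp 44° ↑): 15 + 224 = 239°
+22° (analog 22° ↑): 239 + 22 = 261°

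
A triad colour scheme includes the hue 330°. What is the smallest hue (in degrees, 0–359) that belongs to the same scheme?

A triad places three hues 120° apart.
The full set through 330° is {90°, 210°, 330°}.

90°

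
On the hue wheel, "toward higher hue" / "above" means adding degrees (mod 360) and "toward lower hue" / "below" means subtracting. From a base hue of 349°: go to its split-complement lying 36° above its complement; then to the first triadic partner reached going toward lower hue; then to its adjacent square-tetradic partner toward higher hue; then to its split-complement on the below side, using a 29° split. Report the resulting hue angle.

326°

349 + 216 = 565 → 565 − 360 = 205°   (split-comp 36° ↑)
205 − 120 = 85°   (triadic ↓)
85 + 90 = 175°   (square ↑)
175 + 151 = 326°   (split-comp 29° ↓)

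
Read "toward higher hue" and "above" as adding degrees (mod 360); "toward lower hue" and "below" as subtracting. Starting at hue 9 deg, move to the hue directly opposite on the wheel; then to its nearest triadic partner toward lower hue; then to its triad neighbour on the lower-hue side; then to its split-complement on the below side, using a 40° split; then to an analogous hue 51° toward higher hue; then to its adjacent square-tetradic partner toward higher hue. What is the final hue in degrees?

+180° (complement): 9 + 180 = 189°
−120° (triadic ↓): 189 − 120 = 69°
−120° (triadic ↓): 69 − 120 = -51 → -51 + 360 = 309°
+140° (split-comp 40° ↓): 309 + 140 = 449 → 449 − 360 = 89°
+51° (analog 51° ↑): 89 + 51 = 140°
+90° (square ↑): 140 + 90 = 230°

230°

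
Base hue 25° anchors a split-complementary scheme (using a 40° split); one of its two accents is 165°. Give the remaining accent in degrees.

Split-complementary hues sit 40° either side of the complement.
Complement of the base 25°: 25 + 180 = 205°
The given accent 165° is 40° one side of 205°; the other accent sits 40° the other side: 205 + 40 = 245°

245°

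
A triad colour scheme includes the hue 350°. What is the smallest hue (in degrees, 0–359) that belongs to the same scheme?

A triad places three hues 120° apart.
The full set through 350° is {110°, 230°, 350°}.

110°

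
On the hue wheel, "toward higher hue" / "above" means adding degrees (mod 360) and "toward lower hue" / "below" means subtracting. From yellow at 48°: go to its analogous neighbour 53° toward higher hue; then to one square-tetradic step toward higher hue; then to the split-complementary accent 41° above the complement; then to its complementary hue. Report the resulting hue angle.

analog 53° ↑ +53°: 48 + 53 = 101°
square ↑ +90°: 101 + 90 = 191°
split-comp 41° ↑ +221°: 191 + 221 = 412 → 412 − 360 = 52°
complement +180°: 52 + 180 = 232°

232°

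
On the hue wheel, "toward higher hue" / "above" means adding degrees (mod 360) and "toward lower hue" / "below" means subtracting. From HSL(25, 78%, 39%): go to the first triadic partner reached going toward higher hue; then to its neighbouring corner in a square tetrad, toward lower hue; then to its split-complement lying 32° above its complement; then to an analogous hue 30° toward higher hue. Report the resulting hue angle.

297°

triadic ↑ +120°: 25 + 120 = 145°
square ↓ −90°: 145 − 90 = 55°
split-comp 32° ↑ +212°: 55 + 212 = 267°
analog 30° ↑ +30°: 267 + 30 = 297°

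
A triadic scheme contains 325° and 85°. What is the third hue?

205°

A triad spaces three hues 120° apart.
The full set is {85°, 205°, 325°}.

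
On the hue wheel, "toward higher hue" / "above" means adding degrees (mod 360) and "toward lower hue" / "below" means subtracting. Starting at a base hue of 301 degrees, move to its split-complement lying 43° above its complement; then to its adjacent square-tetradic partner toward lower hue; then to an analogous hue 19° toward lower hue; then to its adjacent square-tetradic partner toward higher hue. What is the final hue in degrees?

301 + 223 = 524 → 524 − 360 = 164°   (split-comp 43° ↑)
164 − 90 = 74°   (square ↓)
74 − 19 = 55°   (analog 19° ↓)
55 + 90 = 145°   (square ↑)

145°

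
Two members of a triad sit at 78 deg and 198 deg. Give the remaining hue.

A triad spaces three hues 120° apart.
The full set is {78°, 198°, 318°}.

318°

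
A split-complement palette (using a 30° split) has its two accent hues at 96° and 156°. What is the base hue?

The accents sit 30° either side of the complement, so the complement is their short-arc midpoint on the wheel.
Short-arc midpoint of 96° and 156°: 126°.
Base is 180° from the complement: 126 − 180 = -54 → -54 + 360 = 306°

306°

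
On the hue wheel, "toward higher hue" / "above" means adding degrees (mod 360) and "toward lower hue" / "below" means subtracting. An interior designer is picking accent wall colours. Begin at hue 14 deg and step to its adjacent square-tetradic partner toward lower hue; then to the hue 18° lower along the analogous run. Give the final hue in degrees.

266°

square ↓ −90°: 14 − 90 = -76 → -76 + 360 = 284°
analog 18° ↓ −18°: 284 − 18 = 266°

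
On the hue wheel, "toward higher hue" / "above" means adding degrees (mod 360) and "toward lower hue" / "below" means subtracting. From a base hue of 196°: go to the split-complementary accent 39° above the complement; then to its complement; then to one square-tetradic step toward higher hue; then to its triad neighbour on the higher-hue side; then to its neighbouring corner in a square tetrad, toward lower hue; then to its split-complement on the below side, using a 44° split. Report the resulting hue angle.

131°

split-comp 39° ↑ +219°: 196 + 219 = 415 → 415 − 360 = 55°
complement +180°: 55 + 180 = 235°
square ↑ +90°: 235 + 90 = 325°
triadic ↑ +120°: 325 + 120 = 445 → 445 − 360 = 85°
square ↓ −90°: 85 − 90 = -5 → -5 + 360 = 355°
split-comp 44° ↓ +136°: 355 + 136 = 491 → 491 − 360 = 131°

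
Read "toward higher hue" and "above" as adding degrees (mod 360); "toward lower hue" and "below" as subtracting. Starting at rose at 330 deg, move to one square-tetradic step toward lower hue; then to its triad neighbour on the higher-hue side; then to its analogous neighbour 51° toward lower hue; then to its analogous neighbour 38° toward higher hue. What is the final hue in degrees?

330 − 90 = 240°   (square ↓)
240 + 120 = 360 → 360 − 360 = 0°   (triadic ↑)
0 − 51 = -51 → -51 + 360 = 309°   (analog 51° ↓)
309 + 38 = 347°   (analog 38° ↑)

347°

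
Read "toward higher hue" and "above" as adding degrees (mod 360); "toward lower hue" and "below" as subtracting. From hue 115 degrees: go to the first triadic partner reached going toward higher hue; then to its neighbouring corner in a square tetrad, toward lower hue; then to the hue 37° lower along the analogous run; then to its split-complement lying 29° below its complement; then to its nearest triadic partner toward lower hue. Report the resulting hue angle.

+120° (triadic ↑): 115 + 120 = 235°
−90° (square ↓): 235 − 90 = 145°
−37° (analog 37° ↓): 145 − 37 = 108°
+151° (split-comp 29° ↓): 108 + 151 = 259°
−120° (triadic ↓): 259 − 120 = 139°

139°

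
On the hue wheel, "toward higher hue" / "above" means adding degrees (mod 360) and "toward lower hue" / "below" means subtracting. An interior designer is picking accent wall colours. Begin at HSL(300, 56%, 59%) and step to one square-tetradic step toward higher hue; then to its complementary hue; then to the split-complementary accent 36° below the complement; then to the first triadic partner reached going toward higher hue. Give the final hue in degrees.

114°

300 + 90 = 390 → 390 − 360 = 30°   (square ↑)
30 + 180 = 210°   (complement)
210 + 144 = 354°   (split-comp 36° ↓)
354 + 120 = 474 → 474 − 360 = 114°   (triadic ↑)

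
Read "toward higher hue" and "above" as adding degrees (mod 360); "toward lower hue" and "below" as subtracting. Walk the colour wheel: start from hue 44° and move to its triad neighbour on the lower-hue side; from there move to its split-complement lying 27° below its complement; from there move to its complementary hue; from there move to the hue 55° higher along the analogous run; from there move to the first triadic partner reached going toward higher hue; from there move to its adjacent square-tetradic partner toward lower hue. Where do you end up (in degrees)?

−120° (triadic ↓): 44 − 120 = -76 → -76 + 360 = 284°
+153° (split-comp 27° ↓): 284 + 153 = 437 → 437 − 360 = 77°
+180° (complement): 77 + 180 = 257°
+55° (analog 55° ↑): 257 + 55 = 312°
+120° (triadic ↑): 312 + 120 = 432 → 432 − 360 = 72°
−90° (square ↓): 72 − 90 = -18 → -18 + 360 = 342°

342°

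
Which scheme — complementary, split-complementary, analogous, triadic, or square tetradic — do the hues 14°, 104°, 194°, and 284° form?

square tetradic

Sort the hues: 14°, 104°, 194°, 284°.
Successive gaps around the wheel: 90°, 90°, 90°, 90°.
Four hues every 90° form a square tetradic scheme.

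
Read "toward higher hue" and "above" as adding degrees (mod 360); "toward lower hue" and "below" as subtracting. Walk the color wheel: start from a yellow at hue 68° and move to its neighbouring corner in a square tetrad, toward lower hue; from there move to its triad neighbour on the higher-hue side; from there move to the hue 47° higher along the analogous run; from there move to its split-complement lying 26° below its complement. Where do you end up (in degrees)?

68 − 90 = -22 → -22 + 360 = 338°   (square ↓)
338 + 120 = 458 → 458 − 360 = 98°   (triadic ↑)
98 + 47 = 145°   (analog 47° ↑)
145 + 154 = 299°   (split-comp 26° ↓)

299°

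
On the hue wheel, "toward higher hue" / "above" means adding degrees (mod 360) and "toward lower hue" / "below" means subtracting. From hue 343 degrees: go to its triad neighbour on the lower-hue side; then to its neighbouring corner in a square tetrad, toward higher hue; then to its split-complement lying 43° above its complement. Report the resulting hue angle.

176°

triadic ↓ −120°: 343 − 120 = 223°
square ↑ +90°: 223 + 90 = 313°
split-comp 43° ↑ +223°: 313 + 223 = 536 → 536 − 360 = 176°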